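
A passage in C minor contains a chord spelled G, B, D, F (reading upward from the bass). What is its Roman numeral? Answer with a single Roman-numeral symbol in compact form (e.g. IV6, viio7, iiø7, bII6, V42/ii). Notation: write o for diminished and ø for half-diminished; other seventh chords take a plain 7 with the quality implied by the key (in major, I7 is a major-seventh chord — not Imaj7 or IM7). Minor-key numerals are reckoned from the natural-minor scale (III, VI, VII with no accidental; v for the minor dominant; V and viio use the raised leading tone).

V7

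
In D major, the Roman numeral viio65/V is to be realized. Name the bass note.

The applied chord viio65/V is rooted on G#: G#-B-D-F.
The figure 65 means first inversion — the third is in the bass.

B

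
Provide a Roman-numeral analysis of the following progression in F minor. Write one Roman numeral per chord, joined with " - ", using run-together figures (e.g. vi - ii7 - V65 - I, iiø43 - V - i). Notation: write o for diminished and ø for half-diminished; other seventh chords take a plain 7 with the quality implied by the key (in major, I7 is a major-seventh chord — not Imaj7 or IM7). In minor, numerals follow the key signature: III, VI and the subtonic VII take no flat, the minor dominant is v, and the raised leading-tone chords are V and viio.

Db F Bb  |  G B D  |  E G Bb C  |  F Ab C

iv6 - V/V - V65 - i

Db-F-Bb: root Bb is the subdominant; minor triad there is iv6.
G-B-D: a major triad on G, the applied dominant of V → V/V.
E-G-Bb-C: dominant seventh chord on C = scale degree 5 → V65.
F-Ab-C: root F is the tonic; minor triad there is i.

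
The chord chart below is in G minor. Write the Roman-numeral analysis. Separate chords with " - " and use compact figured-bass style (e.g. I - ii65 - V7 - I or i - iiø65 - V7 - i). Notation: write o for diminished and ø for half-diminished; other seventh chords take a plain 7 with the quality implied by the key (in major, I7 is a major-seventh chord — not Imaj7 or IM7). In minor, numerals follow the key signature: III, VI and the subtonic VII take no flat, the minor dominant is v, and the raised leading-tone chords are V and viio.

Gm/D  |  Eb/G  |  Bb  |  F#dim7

Gm/D has root G, degree 1 in G minor, so i64.
Eb/G has root Eb, degree 6 in G minor, so VI6.
Bb: major triad on Bb = scale degree 3 → III.
F#dim7: root F# is the leading tone; fully diminished seventh chord there is viio7.

i64 - VI6 - III - viio7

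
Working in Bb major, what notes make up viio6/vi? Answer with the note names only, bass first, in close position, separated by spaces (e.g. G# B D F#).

A C F#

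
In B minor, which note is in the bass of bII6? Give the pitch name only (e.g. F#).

bII in B minor has root C; the chord is C-E-G.
The figure 6 means first inversion — the third is in the bass.

E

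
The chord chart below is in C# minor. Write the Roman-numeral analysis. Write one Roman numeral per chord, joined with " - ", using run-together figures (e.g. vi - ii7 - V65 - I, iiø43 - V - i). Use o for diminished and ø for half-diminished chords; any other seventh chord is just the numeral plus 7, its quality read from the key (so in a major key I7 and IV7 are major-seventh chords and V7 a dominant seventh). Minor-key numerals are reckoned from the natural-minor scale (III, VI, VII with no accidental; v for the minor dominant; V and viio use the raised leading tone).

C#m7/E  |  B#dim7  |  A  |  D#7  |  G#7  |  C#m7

i65 - viio7 - VI - V7/V - V7 - i7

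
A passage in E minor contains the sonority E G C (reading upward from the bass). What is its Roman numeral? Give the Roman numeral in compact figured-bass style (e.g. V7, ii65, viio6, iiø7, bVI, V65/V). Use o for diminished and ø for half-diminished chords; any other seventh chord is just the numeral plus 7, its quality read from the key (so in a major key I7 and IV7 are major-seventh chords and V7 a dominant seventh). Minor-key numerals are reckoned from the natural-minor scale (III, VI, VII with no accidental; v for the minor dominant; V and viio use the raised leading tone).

Stacked in thirds the chord is C-E-G: a major triad on C.
In E minor, C is the submediant; the diatonic major triad there is VI.
With E in the bass the chord is in first inversion, so the figured bass is 6.

VI6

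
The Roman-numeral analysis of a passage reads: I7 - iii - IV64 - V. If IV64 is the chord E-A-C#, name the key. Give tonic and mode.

E major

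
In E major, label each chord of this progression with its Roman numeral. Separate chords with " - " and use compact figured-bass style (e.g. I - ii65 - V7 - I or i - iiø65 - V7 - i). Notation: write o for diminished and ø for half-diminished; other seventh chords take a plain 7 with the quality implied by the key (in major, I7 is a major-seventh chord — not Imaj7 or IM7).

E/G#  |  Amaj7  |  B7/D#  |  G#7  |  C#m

E/G#: root E is the tonic; major triad there is I6.
Amaj7: root A is the subdominant; major seventh chord there is IV7.
B7/D#: dominant seventh chord on B = scale degree 5 → V65.
G#7: a dominant seventh chord on G#, the applied dominant of vi → V7/vi.
C#m has root C#, degree 6 in E major, so vi.

I6 - IV7 - V65 - V7/vi - vi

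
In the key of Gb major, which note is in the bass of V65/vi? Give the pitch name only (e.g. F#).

The applied chord V65/vi is rooted on Bb: Bb-D-F-Ab.
The figure 65 means first inversion — the third is in the bass.

D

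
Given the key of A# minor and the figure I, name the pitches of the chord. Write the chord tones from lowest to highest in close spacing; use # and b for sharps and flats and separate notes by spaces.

I is the major tonic (Picardy third), borrowed from the parallel major. In A# minor that root is A#.
So the chord is A#-C##-E#.

A# C## E#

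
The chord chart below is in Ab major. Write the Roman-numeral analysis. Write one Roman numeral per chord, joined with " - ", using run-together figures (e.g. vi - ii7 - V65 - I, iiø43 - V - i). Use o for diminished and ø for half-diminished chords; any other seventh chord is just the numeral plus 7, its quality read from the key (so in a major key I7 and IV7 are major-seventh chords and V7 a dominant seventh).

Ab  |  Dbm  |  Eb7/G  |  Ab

I - iv - V65 - I

Ab: major triad on Ab = scale degree 1 → I.
Dbm: Db with this quality isn't in the key; it's iv, borrowed from the parallel minor.
Eb7/G: dominant seventh chord on Eb = scale degree 5 → V65.
Ab has root Ab, degree 1 in Ab major, so I.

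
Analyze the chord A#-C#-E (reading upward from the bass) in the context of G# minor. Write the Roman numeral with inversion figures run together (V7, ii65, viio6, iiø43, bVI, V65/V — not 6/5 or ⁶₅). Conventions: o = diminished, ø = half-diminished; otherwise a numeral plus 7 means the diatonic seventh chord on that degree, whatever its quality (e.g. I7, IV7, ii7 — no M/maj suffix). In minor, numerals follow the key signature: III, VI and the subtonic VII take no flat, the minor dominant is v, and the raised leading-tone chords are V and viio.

iio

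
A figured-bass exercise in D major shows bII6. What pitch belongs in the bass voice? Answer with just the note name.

G

bII in D major has root Eb; the chord is Eb-G-Bb.
The figure 6 means first inversion — the third is in the bass.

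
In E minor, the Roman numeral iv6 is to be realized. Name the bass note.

C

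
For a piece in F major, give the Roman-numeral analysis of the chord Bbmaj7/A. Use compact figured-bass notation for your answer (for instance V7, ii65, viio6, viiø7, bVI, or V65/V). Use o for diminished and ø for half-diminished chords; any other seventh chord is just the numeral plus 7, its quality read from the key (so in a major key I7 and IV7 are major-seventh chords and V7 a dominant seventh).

IV42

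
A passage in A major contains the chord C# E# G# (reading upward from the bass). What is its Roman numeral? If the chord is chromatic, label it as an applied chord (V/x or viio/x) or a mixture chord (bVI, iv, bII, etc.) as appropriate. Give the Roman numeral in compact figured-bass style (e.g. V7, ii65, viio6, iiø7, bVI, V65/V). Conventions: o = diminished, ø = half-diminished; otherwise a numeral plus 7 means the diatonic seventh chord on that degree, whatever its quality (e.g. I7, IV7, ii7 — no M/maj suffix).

The pitches C#-E#-G# form a major triad rooted on C#.
C# is not a diatonic chord root with this quality in A major, but it lies a perfect fifth above F# (vi), so the chord functions as an applied dominant of vi.

V/vi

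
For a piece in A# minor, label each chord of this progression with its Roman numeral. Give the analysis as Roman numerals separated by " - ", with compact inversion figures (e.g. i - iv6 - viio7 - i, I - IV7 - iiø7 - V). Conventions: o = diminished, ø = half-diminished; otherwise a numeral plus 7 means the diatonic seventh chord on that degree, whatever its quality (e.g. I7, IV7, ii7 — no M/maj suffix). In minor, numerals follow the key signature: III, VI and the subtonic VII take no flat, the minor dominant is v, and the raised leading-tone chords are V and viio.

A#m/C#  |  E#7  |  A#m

A#m/C#: minor triad on A# = scale degree 1 → i6.
E#7 has root E#, degree 5 in A# minor, so V7.
A#m: minor triad on A# = scale degree 1 → i.

i6 - V7 - i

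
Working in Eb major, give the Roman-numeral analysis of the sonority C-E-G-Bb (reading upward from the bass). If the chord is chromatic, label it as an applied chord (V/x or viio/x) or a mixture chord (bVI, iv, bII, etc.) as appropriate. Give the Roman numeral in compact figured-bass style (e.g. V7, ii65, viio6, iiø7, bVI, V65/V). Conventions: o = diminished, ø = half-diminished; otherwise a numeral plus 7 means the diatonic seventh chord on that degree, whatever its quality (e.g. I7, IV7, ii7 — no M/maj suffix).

The pitches C-E-G-Bb form a dominant seventh chord rooted on C.
C is not a diatonic chord root with this quality in Eb major, but it lies a perfect fifth above F (ii), so the chord functions as an applied dominant of ii.

V7/ii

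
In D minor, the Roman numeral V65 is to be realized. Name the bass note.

C#

V in D minor has root A; the chord is A-C#-E-G.
The figure 65 means first inversion — the third is in the bass.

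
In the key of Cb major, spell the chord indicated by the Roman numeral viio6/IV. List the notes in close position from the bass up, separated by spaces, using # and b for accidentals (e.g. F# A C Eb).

Gb Bbb Eb

viio6/IV is a secondary leading-tone chord. The target IV is Fb in Cb major; the applied chord is rooted a semitone below, on Eb.
Building a diminished triad on Eb gives Eb-Gb-Bbb.
With the 6 figure the chord is in first inversion; from the bass Gb upward in close position it reads Gb-Bbb-Eb.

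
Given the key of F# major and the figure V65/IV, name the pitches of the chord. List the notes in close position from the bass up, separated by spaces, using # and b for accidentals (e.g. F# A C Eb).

A# C# E F#

V65/IV is a secondary dominant — the dominant seventh of IV. IV in F# major is B, so the applied chord's root is F#, a perfect fifth above.
Building a dominant seventh chord on F# gives F#-A#-C#-E.
With the 65 figure the chord is in first inversion; from the bass A# upward in close position it reads A#-C#-E-F#.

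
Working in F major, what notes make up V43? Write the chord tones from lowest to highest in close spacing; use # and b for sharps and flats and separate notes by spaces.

G Bb C E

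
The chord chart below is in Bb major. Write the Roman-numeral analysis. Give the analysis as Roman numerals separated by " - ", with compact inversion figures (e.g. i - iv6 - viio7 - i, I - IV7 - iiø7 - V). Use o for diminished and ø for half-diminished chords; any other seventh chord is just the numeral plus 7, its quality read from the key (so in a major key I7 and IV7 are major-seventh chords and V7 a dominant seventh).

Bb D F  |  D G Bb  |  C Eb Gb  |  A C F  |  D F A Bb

I - vi64 - iio - V6 - I65

Bb-D-F has root Bb, degree 1 in Bb major, so I.
D-G-Bb: minor triad on G = scale degree 6 → vi64.
C-Eb-Gb is non-diatonic — iio, a mixture chord from Bb minor.
A-C-F has root F, degree 5 in Bb major, so V6.
D-F-A-Bb: root Bb is the tonic; major seventh chord there is I65.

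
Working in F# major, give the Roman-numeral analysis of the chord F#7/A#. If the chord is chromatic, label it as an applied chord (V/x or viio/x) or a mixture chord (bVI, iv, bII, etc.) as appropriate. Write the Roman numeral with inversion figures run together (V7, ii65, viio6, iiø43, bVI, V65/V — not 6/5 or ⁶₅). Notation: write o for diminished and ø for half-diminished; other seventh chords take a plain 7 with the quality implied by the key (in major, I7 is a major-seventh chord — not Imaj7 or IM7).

Stacked in thirds the chord is F#-A#-C#-E: a dominant seventh chord on F#.
F# is not a diatonic chord root with this quality in F# major, but it lies a perfect fifth above B (IV), so the chord functions as an applied dominant of IV.
With A# in the bass the chord is in first inversion, so the figured bass is 65.

V65/IV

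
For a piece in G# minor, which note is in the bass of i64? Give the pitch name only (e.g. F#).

D#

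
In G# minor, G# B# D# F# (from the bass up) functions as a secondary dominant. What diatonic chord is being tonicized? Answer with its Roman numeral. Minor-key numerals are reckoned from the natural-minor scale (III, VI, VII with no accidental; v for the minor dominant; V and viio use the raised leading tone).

The chord is a dominant seventh chord on G#.
A dominant resolves down a perfect fifth: G# → C#. In G# minor, C# is scale degree 4, i.e. iv.

iv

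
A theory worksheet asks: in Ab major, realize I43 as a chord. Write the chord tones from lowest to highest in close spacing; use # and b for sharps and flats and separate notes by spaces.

The numeral's case and figure indicate a major seventh chord. In Ab major its root, the tonic, is Ab.
Stacking thirds from Ab gives Ab-C-Eb-G.
The figured bass 43 indicates second inversion, placing the fifth (Eb) in the bass: Eb-G-Ab-C.

Eb G Ab C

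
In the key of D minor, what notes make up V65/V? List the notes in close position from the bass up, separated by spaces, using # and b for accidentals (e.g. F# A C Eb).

G# B D E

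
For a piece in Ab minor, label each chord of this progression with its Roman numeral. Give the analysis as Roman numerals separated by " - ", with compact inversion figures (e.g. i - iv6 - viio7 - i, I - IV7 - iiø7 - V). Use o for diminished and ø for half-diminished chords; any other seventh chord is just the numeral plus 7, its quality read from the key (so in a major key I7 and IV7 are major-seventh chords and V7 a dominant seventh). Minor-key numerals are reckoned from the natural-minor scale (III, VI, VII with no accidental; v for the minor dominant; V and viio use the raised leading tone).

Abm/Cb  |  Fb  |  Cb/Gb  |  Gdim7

i6 - VI - III64 - viio7

Abm/Cb has root Ab, degree 1 in Ab minor, so i6.
Fb: major triad on Fb = scale degree 6 → VI.
Cb/Gb: root Cb is the mediant; major triad there is III64.
Gdim7: root G is the leading tone; fully diminished seventh chord there is viio7.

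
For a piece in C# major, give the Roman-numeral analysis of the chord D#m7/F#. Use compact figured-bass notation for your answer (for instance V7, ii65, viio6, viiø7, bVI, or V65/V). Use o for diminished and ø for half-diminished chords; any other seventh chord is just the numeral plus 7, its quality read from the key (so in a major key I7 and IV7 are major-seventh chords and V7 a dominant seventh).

ii65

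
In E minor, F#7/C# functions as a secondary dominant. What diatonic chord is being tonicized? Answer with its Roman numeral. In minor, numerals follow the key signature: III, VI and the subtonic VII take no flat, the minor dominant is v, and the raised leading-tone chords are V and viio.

The chord is a dominant seventh chord on F#.
A dominant resolves down a perfect fifth: F# → B. In E minor, B is scale degree 5, i.e. V.

V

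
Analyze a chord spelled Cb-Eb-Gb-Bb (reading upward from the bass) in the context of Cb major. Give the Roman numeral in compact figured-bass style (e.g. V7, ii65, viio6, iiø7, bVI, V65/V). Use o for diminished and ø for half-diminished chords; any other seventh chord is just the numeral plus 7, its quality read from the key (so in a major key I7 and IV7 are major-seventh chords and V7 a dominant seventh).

I7

The pitches Cb-Eb-Gb-Bb form a major seventh chord rooted on Cb.
In Cb major, Cb is the tonic; the diatonic major seventh chord there is I7.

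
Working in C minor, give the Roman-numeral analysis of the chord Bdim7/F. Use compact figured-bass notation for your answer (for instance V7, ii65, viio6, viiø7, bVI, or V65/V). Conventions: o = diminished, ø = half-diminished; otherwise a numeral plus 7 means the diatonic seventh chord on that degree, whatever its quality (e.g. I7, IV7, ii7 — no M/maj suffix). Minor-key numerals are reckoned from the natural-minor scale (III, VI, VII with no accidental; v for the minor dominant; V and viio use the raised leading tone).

viio43

The pitches B-D-F-Ab form a fully diminished seventh chord rooted on B.
B is scale degree 7 in C minor, and a fully diminished seventh chord on that degree is written viio7.
With F in the bass the chord is in second inversion, so the figured bass is 43.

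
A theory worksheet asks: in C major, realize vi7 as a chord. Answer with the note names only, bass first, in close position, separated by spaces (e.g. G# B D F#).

A C E G

In C major, scale degree 6 is A, and the diatonic chord built there is a minor seventh chord.
That chord is spelled A-C-E-G.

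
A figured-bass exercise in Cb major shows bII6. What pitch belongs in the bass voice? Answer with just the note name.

bII in Cb major has root Dbb; the chord is Dbb-Fb-Abb.
The figure 6 means first inversion — the third is in the bass.

Fb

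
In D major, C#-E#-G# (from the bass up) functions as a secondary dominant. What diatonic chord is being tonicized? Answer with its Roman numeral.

iii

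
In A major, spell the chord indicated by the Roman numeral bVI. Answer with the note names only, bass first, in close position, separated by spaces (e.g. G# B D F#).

F A C

bVI is a major triad on the lowered sixth degree, borrowed from the parallel minor. In A major that root is F.
So the chord is F-A-C, a major triad.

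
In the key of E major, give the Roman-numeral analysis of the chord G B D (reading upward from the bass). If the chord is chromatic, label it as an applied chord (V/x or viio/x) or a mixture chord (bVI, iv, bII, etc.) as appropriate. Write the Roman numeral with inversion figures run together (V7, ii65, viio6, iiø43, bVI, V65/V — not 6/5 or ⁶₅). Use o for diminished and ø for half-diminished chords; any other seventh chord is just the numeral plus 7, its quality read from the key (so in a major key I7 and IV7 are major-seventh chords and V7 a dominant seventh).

bIII

The pitches G-B-D form a major triad rooted on G.
G is the lowered third degree of E major (diatonic 3 would be G#). This is a major triad on the lowered third degree, borrowed from the parallel minor.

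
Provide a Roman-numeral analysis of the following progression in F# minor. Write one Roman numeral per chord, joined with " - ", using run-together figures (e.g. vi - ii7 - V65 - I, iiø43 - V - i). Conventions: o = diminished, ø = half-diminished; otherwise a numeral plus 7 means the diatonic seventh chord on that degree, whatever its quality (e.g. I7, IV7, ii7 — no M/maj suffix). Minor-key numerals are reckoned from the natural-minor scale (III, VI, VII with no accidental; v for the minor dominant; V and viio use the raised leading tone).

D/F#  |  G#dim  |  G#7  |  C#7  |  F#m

D/F# has root D, degree 6 in F# minor, so VI6.
G#dim has root G#, degree 2 in F# minor, so iio.
G#7: chromatic; G# is V of V, so V7/V.
C#7: root C# is the dominant; dominant seventh chord there is V7.
F#m: minor triad on F# = scale degree 1 → i.

VI6 - iio - V7/V - V7 - i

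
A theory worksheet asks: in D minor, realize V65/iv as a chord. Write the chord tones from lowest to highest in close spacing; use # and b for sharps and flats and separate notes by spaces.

F# A C D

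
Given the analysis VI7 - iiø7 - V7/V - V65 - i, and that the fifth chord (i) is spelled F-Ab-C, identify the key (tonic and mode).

i is given as F-Ab-C — a minor triad with root F.
If F is scale degree 1 and the mode makes that degree carry a minor triad, the tonic is F and the mode is minor.

F minor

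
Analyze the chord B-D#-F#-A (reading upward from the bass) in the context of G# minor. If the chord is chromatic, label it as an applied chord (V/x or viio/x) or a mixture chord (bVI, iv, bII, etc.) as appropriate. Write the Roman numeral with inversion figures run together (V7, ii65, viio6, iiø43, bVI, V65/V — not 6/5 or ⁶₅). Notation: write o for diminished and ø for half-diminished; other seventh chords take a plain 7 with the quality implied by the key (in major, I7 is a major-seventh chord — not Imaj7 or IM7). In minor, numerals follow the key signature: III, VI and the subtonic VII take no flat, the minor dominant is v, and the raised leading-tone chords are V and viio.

V7/VI

The pitches B-D#-F#-A form a dominant seventh chord rooted on B.
B is not a diatonic chord root with this quality in G# minor, but it lies a perfect fifth above E (VI), so the chord functions as an applied dominant of VI.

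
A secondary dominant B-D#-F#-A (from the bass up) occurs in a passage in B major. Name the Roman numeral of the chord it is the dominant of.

IV

The chord is a dominant seventh chord on B.
A dominant resolves down a perfect fifth: B → E. In B major, E is scale degree 4, i.e. IV.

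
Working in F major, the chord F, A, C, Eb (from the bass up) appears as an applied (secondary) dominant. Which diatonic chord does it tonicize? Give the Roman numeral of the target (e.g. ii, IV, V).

IV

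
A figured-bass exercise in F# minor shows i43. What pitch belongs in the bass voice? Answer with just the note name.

C#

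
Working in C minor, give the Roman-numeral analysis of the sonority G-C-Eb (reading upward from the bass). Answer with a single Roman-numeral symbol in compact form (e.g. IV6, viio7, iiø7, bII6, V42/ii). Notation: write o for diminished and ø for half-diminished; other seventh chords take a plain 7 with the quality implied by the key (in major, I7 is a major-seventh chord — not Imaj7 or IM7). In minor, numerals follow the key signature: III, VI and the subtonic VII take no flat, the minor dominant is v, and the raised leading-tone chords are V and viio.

i64

The pitches C-Eb-G form a minor triad rooted on C.
In C minor, C is the tonic; the diatonic minor triad there is i.
With G in the bass the chord is in second inversion, so the figured bass is 64.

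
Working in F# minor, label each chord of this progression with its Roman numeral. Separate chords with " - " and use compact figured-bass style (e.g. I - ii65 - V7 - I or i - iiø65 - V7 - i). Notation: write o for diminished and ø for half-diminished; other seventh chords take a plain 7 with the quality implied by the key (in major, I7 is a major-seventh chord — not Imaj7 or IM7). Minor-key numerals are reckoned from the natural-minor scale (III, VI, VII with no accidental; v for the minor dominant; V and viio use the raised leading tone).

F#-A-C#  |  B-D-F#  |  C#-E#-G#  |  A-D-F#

i - iv - V - VI64

F#-A-C#: minor triad on F# = scale degree 1 → i.
B-D-F# has root B, degree 4 in F# minor, so iv.
C#-E#-G# has root C#, degree 5 in F# minor, so V.
A-D-F#: major triad on D = scale degree 6 → VI64.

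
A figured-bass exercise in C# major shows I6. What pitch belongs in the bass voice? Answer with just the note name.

E#

I in C# major has root C#; the chord is C#-E#-G#.
The figure 6 means first inversion — the third is in the bass.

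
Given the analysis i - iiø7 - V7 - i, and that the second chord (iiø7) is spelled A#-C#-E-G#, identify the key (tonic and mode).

G# minor

iiø7 is given as A#-C#-E-G# — a half-diminished seventh chord with root A#.
Counting down one scale step from A# places the tonic on G#; a half-diminished seventh chord on degree 2 is diatonic only in minor.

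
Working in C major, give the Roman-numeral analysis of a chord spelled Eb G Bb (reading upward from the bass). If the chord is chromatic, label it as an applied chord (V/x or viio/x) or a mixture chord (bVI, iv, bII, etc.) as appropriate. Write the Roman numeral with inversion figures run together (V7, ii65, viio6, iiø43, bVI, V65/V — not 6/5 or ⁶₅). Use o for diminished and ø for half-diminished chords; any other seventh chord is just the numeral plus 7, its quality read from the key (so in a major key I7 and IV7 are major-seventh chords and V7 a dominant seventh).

bIII

The pitches Eb-G-Bb form a major triad rooted on Eb.
Eb is the lowered third degree of C major (diatonic 3 would be E). This is a major triad on the lowered third degree, borrowed from the parallel minor.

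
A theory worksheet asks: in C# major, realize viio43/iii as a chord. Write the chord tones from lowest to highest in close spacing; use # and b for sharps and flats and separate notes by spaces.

The slash marks an applied leading-tone chord: viio of iii. In C# major, iii is E#, so the leading tone to it is D##, a half step below.
Building a fully diminished seventh chord on D## gives D##-F##-A#-C#.
The figured bass 43 indicates second inversion, placing the fifth (A#) in the bass: A#-C#-D##-F##.

A# C# D## F##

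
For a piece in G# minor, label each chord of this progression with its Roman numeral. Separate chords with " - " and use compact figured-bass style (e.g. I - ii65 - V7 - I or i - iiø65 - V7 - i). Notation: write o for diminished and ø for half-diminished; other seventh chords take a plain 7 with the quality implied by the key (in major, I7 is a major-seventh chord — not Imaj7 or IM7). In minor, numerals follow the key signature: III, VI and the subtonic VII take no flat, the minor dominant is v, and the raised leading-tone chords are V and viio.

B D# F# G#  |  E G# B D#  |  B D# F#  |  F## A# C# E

i65 - VI7 - III - viio7

B-D#-F#-G#: minor seventh chord on G# = scale degree 1 → i65.
E-G#-B-D#: major seventh chord on E = scale degree 6 → VI7.
B-D#-F#: major triad on B = scale degree 3 → III.
F##-A#-C#-E has root F##, degree 7 in G# minor, so viio7.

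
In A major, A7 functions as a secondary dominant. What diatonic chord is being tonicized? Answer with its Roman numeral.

The chord is a dominant seventh chord on A.
A dominant resolves down a perfect fifth: A → D. In A major, D is scale degree 4, i.e. IV.

IV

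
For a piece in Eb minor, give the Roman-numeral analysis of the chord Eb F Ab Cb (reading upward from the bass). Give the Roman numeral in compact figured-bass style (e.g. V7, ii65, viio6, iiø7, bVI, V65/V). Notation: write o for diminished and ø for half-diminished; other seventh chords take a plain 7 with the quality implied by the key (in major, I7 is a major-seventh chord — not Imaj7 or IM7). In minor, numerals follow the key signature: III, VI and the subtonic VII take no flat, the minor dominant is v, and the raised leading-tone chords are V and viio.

The pitches F-Ab-Cb-Eb form a half-diminished seventh chord rooted on F.
In Eb minor, F is the supertonic; the diatonic half-diminished seventh chord there is iiø7.
With Eb in the bass the chord is in third inversion, so the figured bass is 42.

iiø42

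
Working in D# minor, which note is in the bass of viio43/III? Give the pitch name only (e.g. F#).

The applied chord viio43/III is rooted on E#: E#-G#-B-D.
The figure 43 means second inversion — the fifth is in the bass.

B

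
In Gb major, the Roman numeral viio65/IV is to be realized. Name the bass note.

Db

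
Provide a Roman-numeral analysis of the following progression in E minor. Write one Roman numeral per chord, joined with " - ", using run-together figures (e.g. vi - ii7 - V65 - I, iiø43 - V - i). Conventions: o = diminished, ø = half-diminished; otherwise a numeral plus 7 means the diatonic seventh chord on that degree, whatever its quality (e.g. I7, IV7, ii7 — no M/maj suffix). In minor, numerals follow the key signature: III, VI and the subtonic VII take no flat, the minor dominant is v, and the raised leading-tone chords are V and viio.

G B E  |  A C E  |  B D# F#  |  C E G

i6 - iv - V - VI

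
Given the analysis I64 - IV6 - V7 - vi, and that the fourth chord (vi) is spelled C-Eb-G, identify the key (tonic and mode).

Eb major

The chord Cm is a minor triad rooted on C; its label is vi.
vi on C implies C is the submediant; that puts the tonic at Eb, and the lowercase numeral fits major mode.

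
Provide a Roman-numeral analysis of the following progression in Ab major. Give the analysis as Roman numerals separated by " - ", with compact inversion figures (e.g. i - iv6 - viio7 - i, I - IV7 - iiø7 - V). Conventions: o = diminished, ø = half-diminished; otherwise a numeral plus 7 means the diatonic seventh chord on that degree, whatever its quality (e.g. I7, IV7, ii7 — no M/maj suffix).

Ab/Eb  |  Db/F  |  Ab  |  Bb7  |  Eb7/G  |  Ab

Ab/Eb: major triad on Ab = scale degree 1 → I64.
Db/F: root Db is the subdominant; major triad there is IV6.
Ab: root Ab is the tonic; major triad there is I.
Bb7: chromatic; Bb is V of V, so V7/V.
Eb7/G: dominant seventh chord on Eb = scale degree 5 → V65.
Ab: major triad on Ab = scale degree 1 → I.

I64 - IV6 - I - V7/V - V65 - I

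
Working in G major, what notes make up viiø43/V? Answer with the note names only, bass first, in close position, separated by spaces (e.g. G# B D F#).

viiø43/V is a secondary leading-tone chord. The target V is D in G major; the applied chord is rooted a semitone below, on C#.
Building a half-diminished seventh chord on C# gives C#-E-G-B.
The figured bass 43 indicates second inversion, placing the fifth (G) in the bass: G-B-C#-E.

G B C# E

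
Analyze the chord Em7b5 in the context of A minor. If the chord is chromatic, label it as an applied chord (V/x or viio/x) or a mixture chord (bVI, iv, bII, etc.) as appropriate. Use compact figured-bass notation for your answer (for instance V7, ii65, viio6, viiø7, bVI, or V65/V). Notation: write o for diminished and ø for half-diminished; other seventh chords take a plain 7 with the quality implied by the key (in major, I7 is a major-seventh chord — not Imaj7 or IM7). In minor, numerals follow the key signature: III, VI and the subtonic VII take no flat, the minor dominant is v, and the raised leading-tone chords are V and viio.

Stacked in thirds the chord is E-G-Bb-D: a half-diminished seventh chord on E.
E sits a half step below F (VI in A minor); a diminished chord there is the applied leading-tone chord of VI.

viiø7/VI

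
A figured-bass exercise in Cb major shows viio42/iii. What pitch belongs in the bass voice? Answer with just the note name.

The applied chord viio42/iii is rooted on D: D-F-Ab-Cb.
The figure 42 means third inversion — the seventh is in the bass.

Cb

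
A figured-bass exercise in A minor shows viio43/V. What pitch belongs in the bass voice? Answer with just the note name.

A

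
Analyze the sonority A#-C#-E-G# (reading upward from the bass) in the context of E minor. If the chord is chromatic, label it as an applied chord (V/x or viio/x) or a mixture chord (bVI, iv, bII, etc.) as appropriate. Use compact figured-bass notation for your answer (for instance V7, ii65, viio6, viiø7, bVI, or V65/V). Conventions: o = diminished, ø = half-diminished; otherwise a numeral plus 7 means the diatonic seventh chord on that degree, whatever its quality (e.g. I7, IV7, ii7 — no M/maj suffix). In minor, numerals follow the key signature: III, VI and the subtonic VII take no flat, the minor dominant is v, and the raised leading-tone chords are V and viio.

The pitches A#-C#-E-G# form a half-diminished seventh chord rooted on A#.
A# sits a half step below B (V in E minor); a diminished chord there is the applied leading-tone chord of V.

viiø7/V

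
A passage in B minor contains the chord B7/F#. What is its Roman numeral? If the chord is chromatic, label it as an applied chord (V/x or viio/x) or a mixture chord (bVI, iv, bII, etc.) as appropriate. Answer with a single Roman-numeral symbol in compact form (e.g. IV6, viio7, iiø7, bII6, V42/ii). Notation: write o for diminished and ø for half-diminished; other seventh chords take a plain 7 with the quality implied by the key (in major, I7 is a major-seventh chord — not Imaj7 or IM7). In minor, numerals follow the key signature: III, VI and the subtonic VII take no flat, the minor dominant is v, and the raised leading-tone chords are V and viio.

V43/iv

The pitches B-D#-F#-A form a dominant seventh chord rooted on B.
B is not a diatonic chord root with this quality in B minor, but it lies a perfect fifth above E (iv), so the chord functions as an applied dominant of iv.
With F# in the bass the chord is in second inversion, so the figured bass is 43.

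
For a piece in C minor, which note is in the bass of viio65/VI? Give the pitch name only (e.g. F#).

Bb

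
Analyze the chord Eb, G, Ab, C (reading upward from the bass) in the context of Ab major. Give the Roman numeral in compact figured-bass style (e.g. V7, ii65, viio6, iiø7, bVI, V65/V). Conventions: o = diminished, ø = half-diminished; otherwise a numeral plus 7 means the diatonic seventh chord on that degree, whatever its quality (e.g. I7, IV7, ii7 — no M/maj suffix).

The pitches Ab-C-Eb-G form a major seventh chord rooted on Ab.
Ab is scale degree 1 in Ab major, and a major seventh chord on that degree is written I7.
With Eb in the bass the chord is in second inversion, so the figured bass is 43.

I43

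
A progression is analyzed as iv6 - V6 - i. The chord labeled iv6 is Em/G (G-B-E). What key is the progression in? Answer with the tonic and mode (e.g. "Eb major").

B minor

iv6 is given as G-B-E — a minor triad with root E.
If E is scale degree 4 and the mode makes that degree carry a minor triad, the tonic is B and the mode is minor.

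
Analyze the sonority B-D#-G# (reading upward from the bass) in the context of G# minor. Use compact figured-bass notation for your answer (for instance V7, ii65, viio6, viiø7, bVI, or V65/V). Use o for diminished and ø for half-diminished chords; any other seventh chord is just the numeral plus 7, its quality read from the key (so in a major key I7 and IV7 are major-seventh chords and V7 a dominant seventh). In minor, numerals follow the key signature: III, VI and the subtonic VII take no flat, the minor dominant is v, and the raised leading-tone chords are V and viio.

i6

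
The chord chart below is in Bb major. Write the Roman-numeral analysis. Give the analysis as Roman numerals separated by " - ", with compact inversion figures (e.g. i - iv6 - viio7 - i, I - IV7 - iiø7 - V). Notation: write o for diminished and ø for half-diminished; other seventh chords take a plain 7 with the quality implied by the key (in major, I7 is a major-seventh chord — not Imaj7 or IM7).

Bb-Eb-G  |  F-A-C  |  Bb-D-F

Bb-Eb-G: root Eb is the subdominant; major triad there is IV64.
F-A-C: major triad on F = scale degree 5 → V.
Bb-D-F: major triad on Bb = scale degree 1 → I.

IV64 - V - I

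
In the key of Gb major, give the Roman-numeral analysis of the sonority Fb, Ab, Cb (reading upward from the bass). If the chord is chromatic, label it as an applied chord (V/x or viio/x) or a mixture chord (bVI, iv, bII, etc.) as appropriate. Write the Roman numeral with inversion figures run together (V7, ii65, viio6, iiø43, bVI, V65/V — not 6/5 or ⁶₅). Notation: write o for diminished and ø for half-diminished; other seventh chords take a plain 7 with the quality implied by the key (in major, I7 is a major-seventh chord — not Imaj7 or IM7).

Stacked in thirds the chord is Fb-Ab-Cb: a major triad on Fb.
Fb is the lowered seventh degree of Gb major (diatonic 7 would be F). This is a major triad on the lowered seventh degree (the subtonic), borrowed from the parallel minor.

bVII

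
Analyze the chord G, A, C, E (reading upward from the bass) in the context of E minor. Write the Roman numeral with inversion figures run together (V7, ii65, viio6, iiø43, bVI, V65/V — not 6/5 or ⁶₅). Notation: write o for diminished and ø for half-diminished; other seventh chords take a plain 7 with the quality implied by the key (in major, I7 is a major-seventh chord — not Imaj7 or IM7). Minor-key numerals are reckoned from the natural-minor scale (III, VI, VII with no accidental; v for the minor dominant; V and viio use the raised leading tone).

iv42

Stacked in thirds the chord is A-C-E-G: a minor seventh chord on A.
A is scale degree 4 in E minor, and a minor seventh chord on that degree is written iv7.
With G in the bass the chord is in third inversion, so the figured bass is 42.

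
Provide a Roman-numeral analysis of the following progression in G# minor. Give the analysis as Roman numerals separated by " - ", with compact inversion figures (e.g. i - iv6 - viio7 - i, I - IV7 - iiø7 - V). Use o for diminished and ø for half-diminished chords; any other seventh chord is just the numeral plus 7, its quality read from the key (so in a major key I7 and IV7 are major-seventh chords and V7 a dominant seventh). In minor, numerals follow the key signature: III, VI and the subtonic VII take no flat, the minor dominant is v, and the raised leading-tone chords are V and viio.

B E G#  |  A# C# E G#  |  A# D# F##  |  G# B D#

VI64 - iiø7 - V64 - i

B-E-G#: root E is the submediant; major triad there is VI64.
A#-C#-E-G#: half-diminished seventh chord on A# = scale degree 2 → iiø7.
A#-D#-F##: major triad on D# = scale degree 5 → V64.
G#-B-D# has root G#, degree 1 in G# minor, so i.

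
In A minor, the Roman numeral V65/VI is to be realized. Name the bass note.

E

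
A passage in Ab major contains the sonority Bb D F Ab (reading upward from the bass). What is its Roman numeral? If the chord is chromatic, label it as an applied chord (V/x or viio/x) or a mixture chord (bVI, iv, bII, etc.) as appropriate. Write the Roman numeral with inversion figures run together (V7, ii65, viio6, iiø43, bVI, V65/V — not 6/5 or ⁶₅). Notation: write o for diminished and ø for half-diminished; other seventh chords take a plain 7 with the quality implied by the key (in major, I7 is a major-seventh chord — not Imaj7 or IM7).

V7/V

Stacked in thirds the chord is Bb-D-F-Ab: a dominant seventh chord on Bb.
Bb is not a diatonic chord root with this quality in Ab major, but it lies a perfect fifth above Eb (V), so the chord functions as an applied dominant of V.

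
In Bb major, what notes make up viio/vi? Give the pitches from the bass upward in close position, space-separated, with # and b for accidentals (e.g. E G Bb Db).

F# A C

The slash marks an applied leading-tone chord: viio of vi. In Bb major, vi is G, so the leading tone to it is F#, a half step below.
Building a diminished triad on F# gives F#-A-C.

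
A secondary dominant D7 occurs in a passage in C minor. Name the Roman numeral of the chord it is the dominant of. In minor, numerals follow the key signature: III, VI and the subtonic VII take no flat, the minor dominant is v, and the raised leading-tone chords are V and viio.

V

The chord is a dominant seventh chord on D.
A dominant resolves down a perfect fifth: D → G. In C minor, G is scale degree 5, i.e. V.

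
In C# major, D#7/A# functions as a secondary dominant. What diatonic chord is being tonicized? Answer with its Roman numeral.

V

The chord is a dominant seventh chord on D#.
A dominant resolves down a perfect fifth: D# → G#. In C# major, G# is scale degree 5, i.e. V.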